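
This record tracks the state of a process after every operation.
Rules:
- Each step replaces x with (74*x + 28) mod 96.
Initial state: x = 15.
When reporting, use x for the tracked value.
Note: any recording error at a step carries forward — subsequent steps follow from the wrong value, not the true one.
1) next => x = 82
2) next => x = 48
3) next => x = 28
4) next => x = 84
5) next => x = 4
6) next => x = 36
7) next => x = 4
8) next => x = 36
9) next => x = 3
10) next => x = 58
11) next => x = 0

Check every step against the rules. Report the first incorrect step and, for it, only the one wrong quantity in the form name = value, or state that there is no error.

step 9, x = 4

Recomputing the run from the initial state:
step 1: x = 82
step 2: x = 48
step 3: x = 28
step 4: x = 84
step 5: x = 4
step 6: x = 36
step 7: x = 4
step 8: x = 36
step 9: x = 4
step 10: x = 36
step 11: x = 4
The first disagreement with the record is at step 9, where the value should be x = 4.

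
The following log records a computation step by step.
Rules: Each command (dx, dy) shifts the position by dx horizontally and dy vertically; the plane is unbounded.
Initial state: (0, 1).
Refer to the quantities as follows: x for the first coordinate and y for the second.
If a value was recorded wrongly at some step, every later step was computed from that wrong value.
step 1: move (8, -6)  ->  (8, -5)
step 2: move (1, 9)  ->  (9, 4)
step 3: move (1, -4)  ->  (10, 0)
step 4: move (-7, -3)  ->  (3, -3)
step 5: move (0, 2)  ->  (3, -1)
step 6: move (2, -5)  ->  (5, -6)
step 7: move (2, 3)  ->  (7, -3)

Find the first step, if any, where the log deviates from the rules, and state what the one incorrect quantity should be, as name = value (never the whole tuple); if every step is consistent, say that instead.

no error

1. x = 0 + (8) = 8, y = 1 + (-6) = -5 (verified)
2. x = 8 + (1) = 9, y = -5 + (9) = 4 (matches)
3. x = 9 + (1) = 10, y = 4 + (-4) = 0 (checks out)
4. x = 10 + (-7) = 3, y = 0 + (-3) = -3 (verified)
5. x = 3 + (0) = 3, y = -3 + (2) = -1 (no discrepancy)
6. x = 3 + (2) = 5, y = -1 + (-5) = -6 (same as recorded)
7. x = 5 + (2) = 7, y = -6 + (3) = -3 (no discrepancy)
The recomputation confirms every line.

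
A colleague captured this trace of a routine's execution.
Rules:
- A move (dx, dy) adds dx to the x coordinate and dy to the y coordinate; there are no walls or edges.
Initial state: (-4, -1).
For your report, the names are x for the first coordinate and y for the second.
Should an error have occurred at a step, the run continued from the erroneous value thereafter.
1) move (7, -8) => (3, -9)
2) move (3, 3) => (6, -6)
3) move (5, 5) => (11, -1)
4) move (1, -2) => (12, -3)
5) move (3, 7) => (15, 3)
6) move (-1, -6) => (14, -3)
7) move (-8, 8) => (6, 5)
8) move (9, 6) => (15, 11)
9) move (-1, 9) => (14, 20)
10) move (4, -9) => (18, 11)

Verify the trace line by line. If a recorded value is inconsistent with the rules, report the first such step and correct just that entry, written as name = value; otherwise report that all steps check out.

step 5, y = 4

step 1: x = -4 + (7) = 3, y = -1 + (-8) = -9 -> matches
step 2: x = 3 + (3) = 6, y = -9 + (3) = -6 -> matches
step 3: x = 6 + (5) = 11, y = -6 + (5) = -1 -> exactly as logged
step 4: x = 11 + (1) = 12, y = -1 + (-2) = -3 -> matches
step 5: x = 12 + (3) = 15, y = -3 + (7) = 4 -> the trace disagrees here
That makes step 5 the first incorrect line — y = 4 is what it should show.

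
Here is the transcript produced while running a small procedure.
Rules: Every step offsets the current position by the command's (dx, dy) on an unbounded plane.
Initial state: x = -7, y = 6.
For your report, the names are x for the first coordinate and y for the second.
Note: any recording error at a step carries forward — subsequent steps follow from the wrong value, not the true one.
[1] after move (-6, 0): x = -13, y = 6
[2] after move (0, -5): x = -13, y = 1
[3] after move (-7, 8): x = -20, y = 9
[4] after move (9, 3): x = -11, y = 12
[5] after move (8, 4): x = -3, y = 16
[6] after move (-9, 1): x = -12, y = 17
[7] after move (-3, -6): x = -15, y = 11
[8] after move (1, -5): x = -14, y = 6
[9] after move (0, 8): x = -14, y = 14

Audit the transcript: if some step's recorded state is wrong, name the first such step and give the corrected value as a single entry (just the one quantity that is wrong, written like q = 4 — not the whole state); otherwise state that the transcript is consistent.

Recomputing the run from the initial state:
step 1: x = -13, y = 6
step 2: x = -13, y = 1
step 3: x = -20, y = 9
step 4: x = -11, y = 12
step 5: x = -3, y = 16
step 6: x = -12, y = 17
step 7: x = -15, y = 11
step 8: x = -14, y = 6
step 9: x = -14, y = 14
This matches the transcript at every step.

no error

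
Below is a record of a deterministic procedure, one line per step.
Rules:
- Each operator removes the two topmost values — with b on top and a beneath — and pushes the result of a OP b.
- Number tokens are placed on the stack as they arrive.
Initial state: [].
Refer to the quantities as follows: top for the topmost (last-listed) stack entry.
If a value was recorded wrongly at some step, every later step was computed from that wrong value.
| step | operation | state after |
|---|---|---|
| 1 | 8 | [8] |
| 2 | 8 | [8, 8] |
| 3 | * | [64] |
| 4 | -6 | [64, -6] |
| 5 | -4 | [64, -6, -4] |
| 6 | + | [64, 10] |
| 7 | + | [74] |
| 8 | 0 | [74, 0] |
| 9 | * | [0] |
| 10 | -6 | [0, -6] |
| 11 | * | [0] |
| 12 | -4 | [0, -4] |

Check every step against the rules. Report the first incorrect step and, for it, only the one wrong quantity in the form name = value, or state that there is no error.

Recomputing the run from the initial state:
step 1: [8]
step 2: [8, 8]
step 3: [64]
step 4: [64, -6]
step 5: [64, -6, -4]
step 6: [64, -10]
step 7: [54]
step 8: [54, 0]
step 9: [0]
step 10: [0, -6]
step 11: [0]
step 12: [0, -4]
The first disagreement with the record is at step 6, where the value should be top = -10.

step 6, top = -10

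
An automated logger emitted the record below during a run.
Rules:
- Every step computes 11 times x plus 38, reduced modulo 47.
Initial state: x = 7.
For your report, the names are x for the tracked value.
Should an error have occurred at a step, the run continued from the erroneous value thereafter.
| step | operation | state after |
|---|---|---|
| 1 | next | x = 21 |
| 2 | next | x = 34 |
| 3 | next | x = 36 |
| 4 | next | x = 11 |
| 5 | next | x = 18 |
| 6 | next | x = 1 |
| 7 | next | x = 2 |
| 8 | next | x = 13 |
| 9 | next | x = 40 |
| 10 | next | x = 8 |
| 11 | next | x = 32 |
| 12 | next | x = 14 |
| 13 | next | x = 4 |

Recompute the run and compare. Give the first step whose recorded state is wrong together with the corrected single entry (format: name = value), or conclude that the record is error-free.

no error

1. x = (11*7 + 38) mod 47 = 21 (no discrepancy)
2. x = (11*21 + 38) mod 47 = 34 (no discrepancy)
3. x = (11*34 + 38) mod 47 = 36 (checks out)
4. x = (11*36 + 38) mod 47 = 11 (in agreement)
5. x = (11*11 + 38) mod 47 = 18 (no discrepancy)
6. x = (11*18 + 38) mod 47 = 1 (confirmed correct)
7. x = (11*1 + 38) mod 47 = 2 (in agreement)
8. x = (11*2 + 38) mod 47 = 13 (consistent with the record)
9. x = (11*13 + 38) mod 47 = 40 (consistent with the record)
10. x = (11*40 + 38) mod 47 = 8 (no discrepancy)
11. x = (11*8 + 38) mod 47 = 32 (no discrepancy)
12. x = (11*32 + 38) mod 47 = 14 (agrees with the record)
13. x = (11*14 + 38) mod 47 = 4 (agrees with the record)
The whole run recomputes cleanly — no discrepancies.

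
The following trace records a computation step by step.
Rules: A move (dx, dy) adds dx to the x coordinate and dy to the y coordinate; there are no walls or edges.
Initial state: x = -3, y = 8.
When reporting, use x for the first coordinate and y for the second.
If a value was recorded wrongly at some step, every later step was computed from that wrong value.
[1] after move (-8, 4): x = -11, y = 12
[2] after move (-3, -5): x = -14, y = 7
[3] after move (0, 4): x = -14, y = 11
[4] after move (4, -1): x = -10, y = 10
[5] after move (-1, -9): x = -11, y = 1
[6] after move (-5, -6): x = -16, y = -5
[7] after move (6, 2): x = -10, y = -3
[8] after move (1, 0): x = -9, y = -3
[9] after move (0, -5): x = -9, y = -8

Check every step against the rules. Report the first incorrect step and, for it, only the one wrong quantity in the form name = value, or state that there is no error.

no error

step 1: x = -3 + (-8) = -11, y = 8 + (4) = 12 -> consistent with the trace
step 2: x = -11 + (-3) = -14, y = 12 + (-5) = 7 -> no discrepancy
step 3: x = -14 + (0) = -14, y = 7 + (4) = 11 -> verified
step 4: x = -14 + (4) = -10, y = 11 + (-1) = 10 -> exactly as logged
step 5: x = -10 + (-1) = -11, y = 10 + (-9) = 1 -> consistent with the trace
step 6: x = -11 + (-5) = -16, y = 1 + (-6) = -5 -> same as recorded
step 7: x = -16 + (6) = -10, y = -5 + (2) = -3 -> matches
step 8: x = -10 + (1) = -9, y = -3 + (0) = -3 -> same as recorded
step 9: x = -9 + (0) = -9, y = -3 + (-5) = -8 -> checks out
Nothing is out of place; the run is error-free.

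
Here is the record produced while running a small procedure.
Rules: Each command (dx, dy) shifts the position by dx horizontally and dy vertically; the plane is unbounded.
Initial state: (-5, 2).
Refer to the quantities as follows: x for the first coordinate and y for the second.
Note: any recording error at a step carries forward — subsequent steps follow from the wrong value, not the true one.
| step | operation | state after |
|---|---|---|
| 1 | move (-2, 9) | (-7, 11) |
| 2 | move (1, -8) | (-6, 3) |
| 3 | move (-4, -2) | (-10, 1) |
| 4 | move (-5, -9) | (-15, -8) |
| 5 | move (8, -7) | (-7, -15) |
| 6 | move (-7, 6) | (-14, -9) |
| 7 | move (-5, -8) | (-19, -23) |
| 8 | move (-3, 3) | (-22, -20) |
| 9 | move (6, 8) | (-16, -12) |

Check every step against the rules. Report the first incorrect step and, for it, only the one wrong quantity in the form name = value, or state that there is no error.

step 7, y = -17

Step 1: x = -5 + (-2) = -7, y = 2 + (9) = 11 — confirmed correct.
Step 2: x = -7 + (1) = -6, y = 11 + (-8) = 3 — same as recorded.
Step 3: x = -6 + (-4) = -10, y = 3 + (-2) = 1 — agrees with the record.
Step 4: x = -10 + (-5) = -15, y = 1 + (-9) = -8 — in agreement.
Step 5: x = -15 + (8) = -7, y = -8 + (-7) = -15 — exactly as logged.
Step 6: x = -7 + (-7) = -14, y = -15 + (6) = -9 — same as recorded.
Step 7: x = -14 + (-5) = -19, y = -9 + (-8) = -17 — the recorded entry deviates here.
Step 7 is the first one off; corrected, y = -17.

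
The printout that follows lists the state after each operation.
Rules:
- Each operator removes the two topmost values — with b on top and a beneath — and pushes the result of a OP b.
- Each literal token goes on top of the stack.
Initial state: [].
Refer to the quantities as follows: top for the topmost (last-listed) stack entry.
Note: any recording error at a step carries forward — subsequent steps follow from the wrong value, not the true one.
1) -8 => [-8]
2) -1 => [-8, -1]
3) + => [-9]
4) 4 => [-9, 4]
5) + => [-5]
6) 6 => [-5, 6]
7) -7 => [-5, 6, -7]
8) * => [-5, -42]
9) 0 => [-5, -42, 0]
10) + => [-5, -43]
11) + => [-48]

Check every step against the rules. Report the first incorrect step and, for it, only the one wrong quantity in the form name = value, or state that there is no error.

Recomputing the run from the initial state:
step 1: [-8]
step 2: [-8, -1]
step 3: [-9]
step 4: [-9, 4]
step 5: [-5]
step 6: [-5, 6]
step 7: [-5, 6, -7]
step 8: [-5, -42]
step 9: [-5, -42, 0]
step 10: [-5, -42]
step 11: [-47]
The first disagreement with the printout is at step 10, where the value should be top = -42.

step 10, top = -42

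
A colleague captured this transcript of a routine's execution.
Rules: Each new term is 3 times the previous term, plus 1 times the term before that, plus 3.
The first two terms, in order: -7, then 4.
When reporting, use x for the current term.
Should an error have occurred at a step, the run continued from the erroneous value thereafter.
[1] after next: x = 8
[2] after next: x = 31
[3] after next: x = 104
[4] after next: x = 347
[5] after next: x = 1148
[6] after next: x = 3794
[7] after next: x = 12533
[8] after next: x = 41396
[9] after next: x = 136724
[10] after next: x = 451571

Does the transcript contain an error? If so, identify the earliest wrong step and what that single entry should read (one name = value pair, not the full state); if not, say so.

Recomputing the run from the initial state:
step 1: x = 8
step 2: x = 31
step 3: x = 104
step 4: x = 346
step 5: x = 1145
step 6: x = 3784
step 7: x = 12500
step 8: x = 41287
step 9: x = 136364
step 10: x = 450382
The first disagreement with the transcript is at step 4, where the value should be x = 346.

step 4, x = 346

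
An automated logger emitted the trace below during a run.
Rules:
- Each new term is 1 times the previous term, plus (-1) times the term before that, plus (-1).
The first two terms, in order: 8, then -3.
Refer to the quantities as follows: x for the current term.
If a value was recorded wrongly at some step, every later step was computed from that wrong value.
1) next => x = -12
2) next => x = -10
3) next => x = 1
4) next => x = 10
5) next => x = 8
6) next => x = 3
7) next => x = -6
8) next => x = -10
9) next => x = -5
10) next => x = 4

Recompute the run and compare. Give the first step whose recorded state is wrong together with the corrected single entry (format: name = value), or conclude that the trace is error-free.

step 6, x = -3

Recomputing the run from the initial state:
step 1: x = -12
step 2: x = -10
step 3: x = 1
step 4: x = 10
step 5: x = 8
step 6: x = -3
step 7: x = -12
step 8: x = -10
step 9: x = 1
step 10: x = 10
The first disagreement with the trace is at step 6, where the value should be x = -3.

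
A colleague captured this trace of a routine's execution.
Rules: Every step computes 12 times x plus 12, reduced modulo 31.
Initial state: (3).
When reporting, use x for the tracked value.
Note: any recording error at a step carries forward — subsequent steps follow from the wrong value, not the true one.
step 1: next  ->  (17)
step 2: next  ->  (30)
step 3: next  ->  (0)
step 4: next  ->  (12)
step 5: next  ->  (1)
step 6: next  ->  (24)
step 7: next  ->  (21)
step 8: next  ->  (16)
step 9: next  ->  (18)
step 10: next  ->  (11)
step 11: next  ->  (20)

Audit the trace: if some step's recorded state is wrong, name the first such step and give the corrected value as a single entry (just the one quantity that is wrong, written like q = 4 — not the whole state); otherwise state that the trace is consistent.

step 1: x = (12*3 + 12) mod 31 = 17 -> agrees with the trace
step 2: x = (12*17 + 12) mod 31 = 30 -> exactly as logged
step 3: x = (12*30 + 12) mod 31 = 0 -> checks out
step 4: x = (12*0 + 12) mod 31 = 12 -> agrees with the trace
step 5: x = (12*12 + 12) mod 31 = 1 -> checks out
step 6: x = (12*1 + 12) mod 31 = 24 -> matches
step 7: x = (12*24 + 12) mod 31 = 21 -> checks out
step 8: x = (12*21 + 12) mod 31 = 16 -> no discrepancy
step 9: x = (12*16 + 12) mod 31 = 18 -> no discrepancy
step 10: x = (12*18 + 12) mod 31 = 11 -> checks out
step 11: x = (12*11 + 12) mod 31 = 20 -> matches
Every step is consistent.

no error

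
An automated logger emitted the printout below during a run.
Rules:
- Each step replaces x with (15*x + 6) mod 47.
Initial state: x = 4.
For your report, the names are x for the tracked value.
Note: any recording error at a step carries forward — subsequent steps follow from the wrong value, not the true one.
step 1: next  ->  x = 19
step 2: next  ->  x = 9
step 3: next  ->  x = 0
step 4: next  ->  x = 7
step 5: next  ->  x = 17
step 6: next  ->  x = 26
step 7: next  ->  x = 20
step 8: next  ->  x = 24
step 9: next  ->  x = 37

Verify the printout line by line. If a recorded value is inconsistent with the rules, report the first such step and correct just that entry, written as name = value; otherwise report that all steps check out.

step 4, x = 6

Recomputing the run from the initial state:
step 1: x = 19
step 2: x = 9
step 3: x = 0
step 4: x = 6
step 5: x = 2
step 6: x = 36
step 7: x = 29
step 8: x = 18
step 9: x = 41
The first disagreement with the printout is at step 4, where the value should be x = 6.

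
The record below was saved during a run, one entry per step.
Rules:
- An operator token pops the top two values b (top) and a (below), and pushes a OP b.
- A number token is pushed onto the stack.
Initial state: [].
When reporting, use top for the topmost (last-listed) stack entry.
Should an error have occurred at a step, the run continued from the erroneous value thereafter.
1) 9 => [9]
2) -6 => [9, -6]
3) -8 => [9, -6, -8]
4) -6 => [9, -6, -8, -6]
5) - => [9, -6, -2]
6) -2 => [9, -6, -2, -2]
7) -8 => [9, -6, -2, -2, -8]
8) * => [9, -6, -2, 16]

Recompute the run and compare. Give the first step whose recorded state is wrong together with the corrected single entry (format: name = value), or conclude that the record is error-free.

Step 1: push 9: top = 9 — checks out.
Step 2: push -6: top = -6 — matches.
Step 3: push -8: top = -8 — same as recorded.
Step 4: push -6: top = -6 — same as recorded.
Step 5: -8 - -6 = -2 — confirmed correct.
Step 6: push -2: top = -2 — same as recorded.
Step 7: push -8: top = -8 — agrees with the record.
Step 8: -2 * -8 = 16 — same as recorded.
No step deviates from the rules.

no error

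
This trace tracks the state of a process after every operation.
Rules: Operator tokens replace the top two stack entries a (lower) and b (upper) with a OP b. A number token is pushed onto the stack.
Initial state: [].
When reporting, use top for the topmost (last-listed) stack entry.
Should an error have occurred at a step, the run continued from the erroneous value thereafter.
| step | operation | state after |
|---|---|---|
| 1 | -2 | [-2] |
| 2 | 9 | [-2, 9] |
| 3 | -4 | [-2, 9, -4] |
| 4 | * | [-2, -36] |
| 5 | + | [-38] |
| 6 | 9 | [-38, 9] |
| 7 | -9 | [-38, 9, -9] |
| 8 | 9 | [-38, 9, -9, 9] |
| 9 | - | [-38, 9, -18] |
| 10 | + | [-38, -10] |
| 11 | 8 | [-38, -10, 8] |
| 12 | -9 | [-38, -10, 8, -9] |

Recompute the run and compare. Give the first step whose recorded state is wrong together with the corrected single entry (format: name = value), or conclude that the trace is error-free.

Recomputing the run from the initial state:
step 1: [-2]
step 2: [-2, 9]
step 3: [-2, 9, -4]
step 4: [-2, -36]
step 5: [-38]
step 6: [-38, 9]
step 7: [-38, 9, -9]
step 8: [-38, 9, -9, 9]
step 9: [-38, 9, -18]
step 10: [-38, -9]
step 11: [-38, -9, 8]
step 12: [-38, -9, 8, -9]
The first disagreement with the trace is at step 10, where the value should be top = -9.

step 10, top = -9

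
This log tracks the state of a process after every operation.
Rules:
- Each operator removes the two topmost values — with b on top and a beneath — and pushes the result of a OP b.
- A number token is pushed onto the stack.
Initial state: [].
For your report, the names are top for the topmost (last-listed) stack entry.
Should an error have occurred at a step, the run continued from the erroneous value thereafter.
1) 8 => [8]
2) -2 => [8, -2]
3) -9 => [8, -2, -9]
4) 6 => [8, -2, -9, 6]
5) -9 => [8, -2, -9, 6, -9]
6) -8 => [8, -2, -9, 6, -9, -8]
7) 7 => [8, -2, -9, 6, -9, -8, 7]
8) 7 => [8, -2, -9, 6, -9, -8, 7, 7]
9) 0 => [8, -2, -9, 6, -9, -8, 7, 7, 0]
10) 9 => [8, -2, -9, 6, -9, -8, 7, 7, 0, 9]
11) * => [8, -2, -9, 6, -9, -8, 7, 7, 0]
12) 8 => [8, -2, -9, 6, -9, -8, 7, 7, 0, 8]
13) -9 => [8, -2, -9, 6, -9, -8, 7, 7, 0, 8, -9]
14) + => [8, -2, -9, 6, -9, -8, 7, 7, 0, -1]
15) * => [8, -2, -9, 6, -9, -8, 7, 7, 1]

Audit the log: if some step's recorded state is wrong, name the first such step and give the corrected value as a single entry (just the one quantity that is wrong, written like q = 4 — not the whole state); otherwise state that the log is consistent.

Step 1: push 8: top = 8 — confirmed correct.
Step 2: push -2: top = -2 — in agreement.
Step 3: push -9: top = -9 — no discrepancy.
Step 4: push 6: top = 6 — in agreement.
Step 5: push -9: top = -9 — verified.
Step 6: push -8: top = -8 — verified.
Step 7: push 7: top = 7 — verified.
Step 8: push 7: top = 7 — exactly as logged.
Step 9: push 0: top = 0 — no discrepancy.
Step 10: push 9: top = 9 — no discrepancy.
Step 11: 0 * 9 = 0 — confirmed correct.
Step 12: push 8: top = 8 — same as recorded.
Step 13: push -9: top = -9 — agrees with the log.
Step 14: 8 + -9 = -1 — in agreement.
Step 15: 0 * -1 = 0 — the log disagrees here.
That makes step 15 the first incorrect line — top = 0 is what it should show.

step 15, top = 0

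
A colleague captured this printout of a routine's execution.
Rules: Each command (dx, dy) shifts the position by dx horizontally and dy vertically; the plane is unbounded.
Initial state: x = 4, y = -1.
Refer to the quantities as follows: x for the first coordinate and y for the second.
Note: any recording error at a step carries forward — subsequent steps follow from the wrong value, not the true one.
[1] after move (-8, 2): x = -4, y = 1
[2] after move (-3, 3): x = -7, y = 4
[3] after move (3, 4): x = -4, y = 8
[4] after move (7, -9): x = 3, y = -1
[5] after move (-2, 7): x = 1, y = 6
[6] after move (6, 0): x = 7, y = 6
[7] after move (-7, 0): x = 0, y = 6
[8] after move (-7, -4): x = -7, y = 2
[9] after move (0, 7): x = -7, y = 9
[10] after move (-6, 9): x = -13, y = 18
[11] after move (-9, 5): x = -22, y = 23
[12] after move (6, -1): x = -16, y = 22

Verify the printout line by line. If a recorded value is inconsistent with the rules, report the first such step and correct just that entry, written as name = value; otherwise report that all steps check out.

no error

Recomputing the run from the initial state:
step 1: x = -4, y = 1
step 2: x = -7, y = 4
step 3: x = -4, y = 8
step 4: x = 3, y = -1
step 5: x = 1, y = 6
step 6: x = 7, y = 6
step 7: x = 0, y = 6
step 8: x = -7, y = 2
step 9: x = -7, y = 9
step 10: x = -13, y = 18
step 11: x = -22, y = 23
step 12: x = -16, y = 22
This matches the printout at every step.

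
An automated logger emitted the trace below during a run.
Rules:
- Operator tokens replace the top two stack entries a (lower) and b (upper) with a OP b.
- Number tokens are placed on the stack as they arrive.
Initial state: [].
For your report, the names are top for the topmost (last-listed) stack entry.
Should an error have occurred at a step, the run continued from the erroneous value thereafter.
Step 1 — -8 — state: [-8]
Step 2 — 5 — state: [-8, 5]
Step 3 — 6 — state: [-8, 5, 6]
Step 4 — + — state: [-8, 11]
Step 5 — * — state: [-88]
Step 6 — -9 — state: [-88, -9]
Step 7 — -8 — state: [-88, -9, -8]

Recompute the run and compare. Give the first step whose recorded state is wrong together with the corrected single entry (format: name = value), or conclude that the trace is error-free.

no error

Recomputing the run from the initial state:
step 1: [-8]
step 2: [-8, 5]
step 3: [-8, 5, 6]
step 4: [-8, 11]
step 5: [-88]
step 6: [-88, -9]
step 7: [-88, -9, -8]
This matches the trace at every step.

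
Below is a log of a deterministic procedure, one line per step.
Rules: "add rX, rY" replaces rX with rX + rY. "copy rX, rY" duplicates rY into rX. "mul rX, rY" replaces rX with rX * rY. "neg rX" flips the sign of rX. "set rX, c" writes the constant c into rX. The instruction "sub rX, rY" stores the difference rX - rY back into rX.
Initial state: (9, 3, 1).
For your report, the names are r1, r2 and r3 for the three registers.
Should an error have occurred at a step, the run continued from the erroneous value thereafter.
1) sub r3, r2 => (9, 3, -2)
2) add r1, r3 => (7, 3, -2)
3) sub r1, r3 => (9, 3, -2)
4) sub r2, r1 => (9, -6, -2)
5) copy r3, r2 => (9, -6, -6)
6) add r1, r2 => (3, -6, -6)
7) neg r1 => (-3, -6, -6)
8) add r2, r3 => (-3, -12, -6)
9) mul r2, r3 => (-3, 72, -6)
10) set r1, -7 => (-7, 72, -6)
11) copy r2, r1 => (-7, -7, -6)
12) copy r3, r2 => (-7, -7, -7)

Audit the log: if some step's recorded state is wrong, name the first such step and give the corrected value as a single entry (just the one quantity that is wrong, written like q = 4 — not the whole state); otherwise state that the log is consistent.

step 1: r3 = 1 - 3 = -2 -> consistent with the log
step 2: r1 = 9 + -2 = 7 -> matches
step 3: r1 = 7 - -2 = 9 -> matches
step 4: r2 = 3 - 9 = -6 -> checks out
step 5: r3 = -6 -> agrees with the log
step 6: r1 = 9 + -6 = 3 -> same as recorded
step 7: r1 = -(3) = -3 -> matches
step 8: r2 = -6 + -6 = -12 -> consistent with the log
step 9: r2 = -12 * -6 = 72 -> checks out
step 10: r1 = -7 -> checks out
step 11: r2 = -7 -> same as recorded
step 12: r3 = -7 -> matches
Nothing is out of place; the run is error-free.

no error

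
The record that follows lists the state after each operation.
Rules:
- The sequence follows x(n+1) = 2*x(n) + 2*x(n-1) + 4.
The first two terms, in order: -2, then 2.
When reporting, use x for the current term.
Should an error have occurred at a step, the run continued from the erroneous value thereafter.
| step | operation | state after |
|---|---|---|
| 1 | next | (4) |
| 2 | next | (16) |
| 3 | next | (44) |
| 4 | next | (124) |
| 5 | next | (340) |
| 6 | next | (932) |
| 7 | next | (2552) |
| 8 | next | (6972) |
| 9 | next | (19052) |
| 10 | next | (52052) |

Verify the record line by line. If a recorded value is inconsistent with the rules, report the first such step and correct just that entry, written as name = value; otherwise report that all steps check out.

Step 1: x = 2*(2) + (2)*(-2) + (4) = 4 — confirmed correct.
Step 2: x = 2*(4) + (2)*(2) + (4) = 16 — verified.
Step 3: x = 2*(16) + (2)*(4) + (4) = 44 — confirmed correct.
Step 4: x = 2*(44) + (2)*(16) + (4) = 124 — checks out.
Step 5: x = 2*(124) + (2)*(44) + (4) = 340 — confirmed correct.
Step 6: x = 2*(340) + (2)*(124) + (4) = 932 — confirmed correct.
Step 7: x = 2*(932) + (2)*(340) + (4) = 2548 — this is not what the record shows.
Conclusion: step 7 carries the first error; the entry should be x = 2548.

step 7, x = 2548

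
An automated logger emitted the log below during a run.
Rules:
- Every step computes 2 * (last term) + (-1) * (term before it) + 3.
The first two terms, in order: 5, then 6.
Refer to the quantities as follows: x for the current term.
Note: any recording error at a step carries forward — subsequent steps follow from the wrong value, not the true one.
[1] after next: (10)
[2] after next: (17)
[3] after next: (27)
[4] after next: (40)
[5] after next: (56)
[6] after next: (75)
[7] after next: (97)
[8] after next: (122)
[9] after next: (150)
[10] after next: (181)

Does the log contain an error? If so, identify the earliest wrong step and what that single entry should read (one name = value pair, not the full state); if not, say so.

no error

step 1: x = 2*(6) + (-1)*(5) + (3) = 10 -> no discrepancy
step 2: x = 2*(10) + (-1)*(6) + (3) = 17 -> checks out
step 3: x = 2*(17) + (-1)*(10) + (3) = 27 -> agrees with the log
step 4: x = 2*(27) + (-1)*(17) + (3) = 40 -> same as recorded
step 5: x = 2*(40) + (-1)*(27) + (3) = 56 -> verified
step 6: x = 2*(56) + (-1)*(40) + (3) = 75 -> exactly as logged
step 7: x = 2*(75) + (-1)*(56) + (3) = 97 -> agrees with the log
step 8: x = 2*(97) + (-1)*(75) + (3) = 122 -> consistent with the log
step 9: x = 2*(122) + (-1)*(97) + (3) = 150 -> consistent with the log
step 10: x = 2*(150) + (-1)*(122) + (3) = 181 -> consistent with the log
No step deviates from the rules.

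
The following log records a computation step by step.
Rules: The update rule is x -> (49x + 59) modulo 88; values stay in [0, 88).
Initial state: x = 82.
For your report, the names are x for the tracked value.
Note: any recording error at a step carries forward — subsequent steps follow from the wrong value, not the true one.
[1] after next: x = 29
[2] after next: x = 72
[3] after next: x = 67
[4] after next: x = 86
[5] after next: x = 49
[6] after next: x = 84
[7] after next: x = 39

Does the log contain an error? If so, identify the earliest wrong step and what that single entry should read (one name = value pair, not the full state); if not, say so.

step 1: x = (49*82 + 59) mod 88 = 29 -> checks out
step 2: x = (49*29 + 59) mod 88 = 72 -> exactly as logged
step 3: x = (49*72 + 59) mod 88 = 67 -> confirmed correct
step 4: x = (49*67 + 59) mod 88 = 86 -> same as recorded
step 5: x = (49*86 + 59) mod 88 = 49 -> agrees with the log
step 6: x = (49*49 + 59) mod 88 = 84 -> verified
step 7: x = (49*84 + 59) mod 88 = 39 -> verified
All steps check out; nothing to correct.

no error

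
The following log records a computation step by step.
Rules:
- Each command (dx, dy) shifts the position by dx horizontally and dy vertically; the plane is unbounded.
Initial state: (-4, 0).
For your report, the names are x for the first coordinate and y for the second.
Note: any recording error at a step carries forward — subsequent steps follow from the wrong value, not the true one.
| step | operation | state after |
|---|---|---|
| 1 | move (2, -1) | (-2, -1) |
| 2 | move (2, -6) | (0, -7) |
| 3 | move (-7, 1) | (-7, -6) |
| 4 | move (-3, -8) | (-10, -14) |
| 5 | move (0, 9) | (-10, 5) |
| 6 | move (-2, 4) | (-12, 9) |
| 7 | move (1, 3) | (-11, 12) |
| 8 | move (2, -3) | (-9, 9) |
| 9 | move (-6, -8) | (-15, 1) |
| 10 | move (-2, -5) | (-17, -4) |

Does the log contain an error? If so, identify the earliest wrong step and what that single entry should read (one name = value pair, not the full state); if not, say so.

step 5, y = -5

Step 1: x = -4 + (2) = -2, y = 0 + (-1) = -1 — checks out.
Step 2: x = -2 + (2) = 0, y = -1 + (-6) = -7 — same as recorded.
Step 3: x = 0 + (-7) = -7, y = -7 + (1) = -6 — in agreement.
Step 4: x = -7 + (-3) = -10, y = -6 + (-8) = -14 — in agreement.
Step 5: x = -10 + (0) = -10, y = -14 + (9) = -5 — the entry is off here.
First deviation found at step 5; the corrected entry is y = -5.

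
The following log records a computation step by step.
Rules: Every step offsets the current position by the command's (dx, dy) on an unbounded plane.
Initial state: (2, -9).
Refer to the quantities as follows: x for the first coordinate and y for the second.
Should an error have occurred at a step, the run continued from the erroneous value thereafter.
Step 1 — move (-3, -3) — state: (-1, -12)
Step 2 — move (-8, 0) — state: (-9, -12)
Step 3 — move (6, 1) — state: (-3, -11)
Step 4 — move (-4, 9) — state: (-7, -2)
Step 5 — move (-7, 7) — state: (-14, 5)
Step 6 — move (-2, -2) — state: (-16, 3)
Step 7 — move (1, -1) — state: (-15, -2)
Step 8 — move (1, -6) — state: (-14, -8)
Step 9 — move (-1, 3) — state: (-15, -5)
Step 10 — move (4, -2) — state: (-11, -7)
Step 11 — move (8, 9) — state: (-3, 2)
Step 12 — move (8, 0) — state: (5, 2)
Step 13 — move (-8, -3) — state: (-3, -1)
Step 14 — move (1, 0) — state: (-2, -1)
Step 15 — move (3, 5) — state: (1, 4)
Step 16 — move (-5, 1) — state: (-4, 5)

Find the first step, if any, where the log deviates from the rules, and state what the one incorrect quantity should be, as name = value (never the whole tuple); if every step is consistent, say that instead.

step 1: x = 2 + (-3) = -1, y = -9 + (-3) = -12 -> exactly as logged
step 2: x = -1 + (-8) = -9, y = -12 + (0) = -12 -> matches
step 3: x = -9 + (6) = -3, y = -12 + (1) = -11 -> confirmed correct
step 4: x = -3 + (-4) = -7, y = -11 + (9) = -2 -> checks out
step 5: x = -7 + (-7) = -14, y = -2 + (7) = 5 -> agrees with the log
step 6: x = -14 + (-2) = -16, y = 5 + (-2) = 3 -> matches
step 7: x = -16 + (1) = -15, y = 3 + (-1) = 2 -> a discrepancy with the log
That makes step 7 the first incorrect line — y = 2 is what it should show.

step 7, y = 2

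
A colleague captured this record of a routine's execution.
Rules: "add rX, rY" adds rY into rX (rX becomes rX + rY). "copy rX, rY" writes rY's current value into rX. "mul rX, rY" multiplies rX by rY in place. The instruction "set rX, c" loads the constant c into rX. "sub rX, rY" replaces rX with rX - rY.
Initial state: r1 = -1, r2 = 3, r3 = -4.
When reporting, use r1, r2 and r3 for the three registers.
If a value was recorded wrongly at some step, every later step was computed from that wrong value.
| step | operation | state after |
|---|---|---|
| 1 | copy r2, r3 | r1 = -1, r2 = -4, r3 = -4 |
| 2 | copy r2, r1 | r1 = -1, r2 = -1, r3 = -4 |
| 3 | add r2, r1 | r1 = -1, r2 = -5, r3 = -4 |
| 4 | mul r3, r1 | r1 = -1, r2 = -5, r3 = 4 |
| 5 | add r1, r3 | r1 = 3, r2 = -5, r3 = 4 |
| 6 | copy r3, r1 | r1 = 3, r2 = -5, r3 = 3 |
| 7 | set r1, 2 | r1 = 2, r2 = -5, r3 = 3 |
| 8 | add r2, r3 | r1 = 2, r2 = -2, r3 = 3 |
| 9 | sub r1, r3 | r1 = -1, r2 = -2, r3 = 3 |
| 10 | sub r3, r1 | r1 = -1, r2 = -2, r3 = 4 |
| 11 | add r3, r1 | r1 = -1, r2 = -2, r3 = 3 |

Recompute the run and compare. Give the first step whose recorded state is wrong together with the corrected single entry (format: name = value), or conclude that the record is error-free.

step 3, r2 = -2

Recomputing the run from the initial state:
step 1: r1 = -1, r2 = -4, r3 = -4
step 2: r1 = -1, r2 = -1, r3 = -4
step 3: r1 = -1, r2 = -2, r3 = -4
step 4: r1 = -1, r2 = -2, r3 = 4
step 5: r1 = 3, r2 = -2, r3 = 4
step 6: r1 = 3, r2 = -2, r3 = 3
step 7: r1 = 2, r2 = -2, r3 = 3
step 8: r1 = 2, r2 = 1, r3 = 3
step 9: r1 = -1, r2 = 1, r3 = 3
step 10: r1 = -1, r2 = 1, r3 = 4
step 11: r1 = -1, r2 = 1, r3 = 3
The first disagreement with the record is at step 3, where the value should be r2 = -2.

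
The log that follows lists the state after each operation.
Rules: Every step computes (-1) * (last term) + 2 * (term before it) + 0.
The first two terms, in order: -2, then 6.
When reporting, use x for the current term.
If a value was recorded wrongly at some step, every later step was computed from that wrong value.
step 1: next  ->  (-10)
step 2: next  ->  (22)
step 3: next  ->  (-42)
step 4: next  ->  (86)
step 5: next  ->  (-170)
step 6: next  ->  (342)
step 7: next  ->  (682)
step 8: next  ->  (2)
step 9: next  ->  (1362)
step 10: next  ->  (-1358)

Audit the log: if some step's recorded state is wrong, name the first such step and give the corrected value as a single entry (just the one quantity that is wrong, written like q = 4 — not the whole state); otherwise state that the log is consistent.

Recomputing the run from the initial state:
step 1: x = -10
step 2: x = 22
step 3: x = -42
step 4: x = 86
step 5: x = -170
step 6: x = 342
step 7: x = -682
step 8: x = 1366
step 9: x = -2730
step 10: x = 5462
The first disagreement with the log is at step 7, where the value should be x = -682.

step 7, x = -682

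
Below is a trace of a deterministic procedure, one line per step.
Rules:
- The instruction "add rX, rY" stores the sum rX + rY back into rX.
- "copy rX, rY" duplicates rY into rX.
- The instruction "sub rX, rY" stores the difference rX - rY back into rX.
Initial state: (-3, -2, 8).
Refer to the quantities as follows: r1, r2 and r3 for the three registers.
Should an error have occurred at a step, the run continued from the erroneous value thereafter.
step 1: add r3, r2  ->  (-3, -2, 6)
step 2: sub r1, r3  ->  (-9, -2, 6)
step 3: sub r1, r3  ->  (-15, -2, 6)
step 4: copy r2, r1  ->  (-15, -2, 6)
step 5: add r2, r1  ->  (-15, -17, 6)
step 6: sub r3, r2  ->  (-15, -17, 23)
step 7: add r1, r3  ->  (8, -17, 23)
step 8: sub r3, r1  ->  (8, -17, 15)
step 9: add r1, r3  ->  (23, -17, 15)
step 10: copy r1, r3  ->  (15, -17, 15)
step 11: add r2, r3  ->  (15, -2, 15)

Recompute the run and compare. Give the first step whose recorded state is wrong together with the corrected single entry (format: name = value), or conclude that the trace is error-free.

Step 1: r3 = 8 + -2 = 6 — no discrepancy.
Step 2: r1 = -3 - 6 = -9 — confirmed correct.
Step 3: r1 = -9 - 6 = -15 — matches.
Step 4: r2 = -15 — the trace disagrees here.
Conclusion: step 4 carries the first error; the entry should be r2 = -15.

step 4, r2 = -15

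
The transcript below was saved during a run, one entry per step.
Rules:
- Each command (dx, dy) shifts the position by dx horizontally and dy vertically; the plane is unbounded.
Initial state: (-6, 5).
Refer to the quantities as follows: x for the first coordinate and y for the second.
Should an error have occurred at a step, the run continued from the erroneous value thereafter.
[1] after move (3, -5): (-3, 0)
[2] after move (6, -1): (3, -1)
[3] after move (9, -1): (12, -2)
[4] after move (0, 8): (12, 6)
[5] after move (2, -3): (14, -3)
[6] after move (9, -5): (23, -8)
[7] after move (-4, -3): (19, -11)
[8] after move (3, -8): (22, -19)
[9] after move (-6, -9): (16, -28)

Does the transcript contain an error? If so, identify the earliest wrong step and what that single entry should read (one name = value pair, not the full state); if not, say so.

Step 1: x = -6 + (3) = -3, y = 5 + (-5) = 0 — no discrepancy.
Step 2: x = -3 + (6) = 3, y = 0 + (-1) = -1 — same as recorded.
Step 3: x = 3 + (9) = 12, y = -1 + (-1) = -2 — same as recorded.
Step 4: x = 12 + (0) = 12, y = -2 + (8) = 6 — no discrepancy.
Step 5: x = 12 + (2) = 14, y = 6 + (-3) = 3 — first mismatch against the transcript.
The audit stops at step 5: the recorded entry is wrong and should be y = 3.

step 5, y = 3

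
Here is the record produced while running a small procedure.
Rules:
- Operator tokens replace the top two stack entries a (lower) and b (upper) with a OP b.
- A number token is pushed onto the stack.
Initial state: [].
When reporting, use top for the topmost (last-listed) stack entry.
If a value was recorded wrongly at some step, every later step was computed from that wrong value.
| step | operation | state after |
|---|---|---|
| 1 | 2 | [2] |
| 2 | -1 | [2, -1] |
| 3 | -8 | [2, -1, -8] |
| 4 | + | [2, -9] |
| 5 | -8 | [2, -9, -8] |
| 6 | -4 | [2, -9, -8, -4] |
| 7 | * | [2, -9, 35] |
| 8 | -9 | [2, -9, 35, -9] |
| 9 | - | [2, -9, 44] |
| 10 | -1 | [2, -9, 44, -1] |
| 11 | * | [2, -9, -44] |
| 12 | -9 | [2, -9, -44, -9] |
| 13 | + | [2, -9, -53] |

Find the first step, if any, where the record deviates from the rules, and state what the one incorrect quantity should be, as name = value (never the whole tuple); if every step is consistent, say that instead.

step 7, top = 32

step 1: push 2: top = 2 -> agrees with the record
step 2: push -1: top = -1 -> exactly as logged
step 3: push -8: top = -8 -> same as recorded
step 4: -1 + -8 = -9 -> confirmed correct
step 5: push -8: top = -8 -> consistent with the record
step 6: push -4: top = -4 -> checks out
step 7: -8 * -4 = 32 -> this is not what the record shows
The audit stops at step 7: the recorded entry is wrong and should be top = 32.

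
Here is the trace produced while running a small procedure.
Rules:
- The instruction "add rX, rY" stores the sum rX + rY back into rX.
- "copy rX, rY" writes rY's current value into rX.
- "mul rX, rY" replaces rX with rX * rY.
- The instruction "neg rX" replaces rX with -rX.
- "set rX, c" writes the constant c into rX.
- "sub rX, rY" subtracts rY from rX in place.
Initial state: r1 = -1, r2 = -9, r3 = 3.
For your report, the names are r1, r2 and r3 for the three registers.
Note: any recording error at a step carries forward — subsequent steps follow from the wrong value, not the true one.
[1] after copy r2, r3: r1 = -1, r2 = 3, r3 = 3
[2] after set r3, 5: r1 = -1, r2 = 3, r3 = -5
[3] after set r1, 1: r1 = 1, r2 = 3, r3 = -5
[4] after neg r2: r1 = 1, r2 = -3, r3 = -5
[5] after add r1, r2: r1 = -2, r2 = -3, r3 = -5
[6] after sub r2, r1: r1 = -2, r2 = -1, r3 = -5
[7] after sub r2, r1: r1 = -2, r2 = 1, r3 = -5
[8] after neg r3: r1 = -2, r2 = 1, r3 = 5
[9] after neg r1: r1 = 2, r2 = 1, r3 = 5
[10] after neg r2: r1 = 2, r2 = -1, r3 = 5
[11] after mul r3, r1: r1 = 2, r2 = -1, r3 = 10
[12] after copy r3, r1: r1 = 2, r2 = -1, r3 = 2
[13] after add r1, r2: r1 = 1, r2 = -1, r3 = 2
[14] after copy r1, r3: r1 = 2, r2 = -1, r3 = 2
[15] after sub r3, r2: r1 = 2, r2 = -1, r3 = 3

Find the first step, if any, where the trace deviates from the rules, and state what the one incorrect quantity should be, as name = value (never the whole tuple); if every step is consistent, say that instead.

step 2, r3 = 5

Recomputing the run from the initial state:
step 1: r1 = -1, r2 = 3, r3 = 3
step 2: r1 = -1, r2 = 3, r3 = 5
step 3: r1 = 1, r2 = 3, r3 = 5
step 4: r1 = 1, r2 = -3, r3 = 5
step 5: r1 = -2, r2 = -3, r3 = 5
step 6: r1 = -2, r2 = -1, r3 = 5
step 7: r1 = -2, r2 = 1, r3 = 5
step 8: r1 = -2, r2 = 1, r3 = -5
step 9: r1 = 2, r2 = 1, r3 = -5
step 10: r1 = 2, r2 = -1, r3 = -5
step 11: r1 = 2, r2 = -1, r3 = -10
step 12: r1 = 2, r2 = -1, r3 = 2
step 13: r1 = 1, r2 = -1, r3 = 2
step 14: r1 = 2, r2 = -1, r3 = 2
step 15: r1 = 2, r2 = -1, r3 = 3
The first disagreement with the trace is at step 2, where the value should be r3 = 5.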